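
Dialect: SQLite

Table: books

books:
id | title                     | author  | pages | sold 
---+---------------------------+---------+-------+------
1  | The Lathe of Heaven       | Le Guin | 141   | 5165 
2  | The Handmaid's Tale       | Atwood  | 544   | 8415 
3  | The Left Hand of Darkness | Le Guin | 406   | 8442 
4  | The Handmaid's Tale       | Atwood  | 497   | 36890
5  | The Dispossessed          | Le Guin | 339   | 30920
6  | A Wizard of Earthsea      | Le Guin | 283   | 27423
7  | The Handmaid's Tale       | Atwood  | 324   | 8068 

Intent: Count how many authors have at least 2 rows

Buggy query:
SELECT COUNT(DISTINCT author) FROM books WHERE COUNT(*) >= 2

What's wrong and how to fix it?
Bug: COUNT(*) cannot appear in WHERE; the per-group count doesn't exist yet

Fix: Use a subquery that GROUPs and filters with HAVING, then count its rows

Corrected query:
SELECT COUNT(*) FROM (SELECT author FROM books GROUP BY author HAVING COUNT(*) >= 2)

Result:
COUNT(*)
--------
2       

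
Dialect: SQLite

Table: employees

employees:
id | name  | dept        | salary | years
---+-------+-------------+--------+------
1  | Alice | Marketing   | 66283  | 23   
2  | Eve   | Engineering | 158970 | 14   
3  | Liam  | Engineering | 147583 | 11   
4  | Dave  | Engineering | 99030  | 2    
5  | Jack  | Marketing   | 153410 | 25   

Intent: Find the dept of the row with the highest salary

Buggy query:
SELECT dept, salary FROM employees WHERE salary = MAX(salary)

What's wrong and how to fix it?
Bug: MAX(salary) is an aggregate and cannot be used directly in WHERE

Fix: Wrap MAX in a scalar subquery so WHERE compares against a single value

Corrected query:
SELECT dept, salary FROM employees WHERE salary = (SELECT MAX(salary) FROM employees)

Result:
dept        | salary
------------+-------
Engineering | 158970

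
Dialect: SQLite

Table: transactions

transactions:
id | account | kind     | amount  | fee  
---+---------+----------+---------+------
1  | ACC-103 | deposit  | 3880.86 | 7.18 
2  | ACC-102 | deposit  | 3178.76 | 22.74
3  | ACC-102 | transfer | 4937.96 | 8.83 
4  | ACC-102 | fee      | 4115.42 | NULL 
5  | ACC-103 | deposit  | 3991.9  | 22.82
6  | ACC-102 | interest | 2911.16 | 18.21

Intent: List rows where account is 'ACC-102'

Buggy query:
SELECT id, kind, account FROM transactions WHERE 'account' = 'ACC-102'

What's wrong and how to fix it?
Bug: Single quotes denote string literals in SQL; the column name is being compared as a constant string

Fix: Remove the quotes around the column name (or use double quotes for an identifier)

Corrected query:
SELECT id, kind, account FROM transactions WHERE account = 'ACC-102'

Result:
id | kind     | account
---+----------+--------
2  | deposit  | ACC-102
3  | transfer | ACC-102
4  | fee      | ACC-102
6  | interest | ACC-102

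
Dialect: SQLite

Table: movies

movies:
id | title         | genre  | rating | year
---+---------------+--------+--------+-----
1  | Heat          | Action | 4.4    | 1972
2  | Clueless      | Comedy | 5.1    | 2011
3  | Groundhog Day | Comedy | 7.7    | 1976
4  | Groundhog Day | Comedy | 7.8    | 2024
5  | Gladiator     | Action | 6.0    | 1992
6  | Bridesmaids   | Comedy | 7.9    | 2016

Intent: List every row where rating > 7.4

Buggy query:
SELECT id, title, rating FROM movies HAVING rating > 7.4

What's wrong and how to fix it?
Bug: This is a non-aggregate query (no GROUP BY, no aggregates), so in SQLite the HAVING clause is invalid here; a row-level condition belongs in WHERE

Fix: Use WHERE for row-level filtering

Corrected query:
SELECT id, title, rating FROM movies WHERE rating > 7.4

Result:
id | title         | rating
---+---------------+-------
3  | Groundhog Day | 7.7   
4  | Groundhog Day | 7.8   
6  | Bridesmaids   | 7.9   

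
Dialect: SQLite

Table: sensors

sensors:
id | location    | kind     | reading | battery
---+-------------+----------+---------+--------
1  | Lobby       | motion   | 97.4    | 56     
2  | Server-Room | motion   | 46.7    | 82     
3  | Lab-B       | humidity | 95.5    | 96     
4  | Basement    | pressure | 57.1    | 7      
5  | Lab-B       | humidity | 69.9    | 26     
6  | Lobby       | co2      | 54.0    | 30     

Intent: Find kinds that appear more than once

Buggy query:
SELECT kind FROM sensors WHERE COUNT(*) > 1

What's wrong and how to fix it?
Bug: WHERE can't reference COUNT(*); aggregates are computed after WHERE

Fix: Group first, then use HAVING for the count condition

Corrected query:
SELECT kind FROM sensors GROUP BY kind HAVING COUNT(*) > 1

Result:
kind    
--------
humidity
motion  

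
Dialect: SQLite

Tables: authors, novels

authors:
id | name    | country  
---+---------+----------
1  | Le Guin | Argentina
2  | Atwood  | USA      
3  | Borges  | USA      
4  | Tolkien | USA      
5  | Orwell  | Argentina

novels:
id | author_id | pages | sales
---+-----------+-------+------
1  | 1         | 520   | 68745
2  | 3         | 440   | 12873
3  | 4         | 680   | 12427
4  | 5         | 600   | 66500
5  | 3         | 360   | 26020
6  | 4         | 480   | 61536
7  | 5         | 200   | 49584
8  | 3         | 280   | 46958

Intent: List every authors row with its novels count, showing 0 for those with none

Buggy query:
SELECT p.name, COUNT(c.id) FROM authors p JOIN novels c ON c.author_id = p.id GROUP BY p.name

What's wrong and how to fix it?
Bug: An inner join excludes parents with zero children

Fix: Use LEFT JOIN so parents without children still appear (COUNT(c.id) gives 0)

Corrected query:
SELECT p.name, COUNT(c.id) FROM authors p LEFT JOIN novels c ON c.author_id = p.id GROUP BY p.name

Result:
name    | COUNT(c.id)
--------+------------
Atwood  | 0          
Borges  | 3          
Le Guin | 1          
Orwell  | 2          
Tolkien | 2          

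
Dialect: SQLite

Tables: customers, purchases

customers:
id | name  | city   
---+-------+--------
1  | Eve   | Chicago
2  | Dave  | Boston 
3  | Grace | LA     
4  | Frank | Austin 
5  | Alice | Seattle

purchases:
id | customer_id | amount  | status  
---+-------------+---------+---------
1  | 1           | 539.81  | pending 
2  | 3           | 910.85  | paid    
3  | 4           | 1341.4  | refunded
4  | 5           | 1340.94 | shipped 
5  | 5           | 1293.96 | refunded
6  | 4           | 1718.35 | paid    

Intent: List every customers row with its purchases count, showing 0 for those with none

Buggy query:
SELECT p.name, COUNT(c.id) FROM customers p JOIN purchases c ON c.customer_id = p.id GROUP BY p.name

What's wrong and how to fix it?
Bug: An inner join excludes parents with zero children

Fix: Switch to LEFT JOIN to retain unmatched parent rows

Corrected query:
SELECT p.name, COUNT(c.id) FROM customers p LEFT JOIN purchases c ON c.customer_id = p.id GROUP BY p.name

Result:
name  | COUNT(c.id)
------+------------
Alice | 2          
Dave  | 0          
Eve   | 1          
Frank | 2          
Grace | 1          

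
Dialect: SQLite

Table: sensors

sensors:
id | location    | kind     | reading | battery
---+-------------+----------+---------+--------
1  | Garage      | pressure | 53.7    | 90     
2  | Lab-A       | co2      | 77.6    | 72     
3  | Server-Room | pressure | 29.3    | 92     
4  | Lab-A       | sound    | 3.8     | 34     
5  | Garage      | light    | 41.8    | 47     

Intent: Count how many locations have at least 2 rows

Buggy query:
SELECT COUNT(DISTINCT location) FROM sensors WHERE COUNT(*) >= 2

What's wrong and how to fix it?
Bug: COUNT(*) cannot appear in WHERE; the per-group count doesn't exist yet

Fix: Use a subquery that GROUPs and filters with HAVING, then count its rows

Corrected query:
SELECT COUNT(*) FROM (SELECT location FROM sensors GROUP BY location HAVING COUNT(*) >= 2)

Result:
COUNT(*)
--------
2       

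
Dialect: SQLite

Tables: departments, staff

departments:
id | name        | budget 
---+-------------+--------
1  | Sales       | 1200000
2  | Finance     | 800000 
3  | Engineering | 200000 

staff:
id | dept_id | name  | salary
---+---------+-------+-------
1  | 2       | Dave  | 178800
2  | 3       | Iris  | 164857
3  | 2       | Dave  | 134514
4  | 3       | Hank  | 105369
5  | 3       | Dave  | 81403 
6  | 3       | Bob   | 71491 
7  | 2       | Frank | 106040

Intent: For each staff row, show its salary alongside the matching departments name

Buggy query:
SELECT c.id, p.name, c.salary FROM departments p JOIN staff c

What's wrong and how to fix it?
Bug: JOIN with no ON clause produces a cartesian product; every staff row pairs with every departments row

Fix: Add ON c.dept_id = p.id to the JOIN

Corrected query:
SELECT c.id, p.name, c.salary FROM departments p JOIN staff c ON c.dept_id = p.id

Result:
id | name        | salary
---+-------------+-------
1  | Finance     | 178800
2  | Engineering | 164857
3  | Finance     | 134514
4  | Engineering | 105369
5  | Engineering | 81403 
6  | Engineering | 71491 
7  | Finance     | 106040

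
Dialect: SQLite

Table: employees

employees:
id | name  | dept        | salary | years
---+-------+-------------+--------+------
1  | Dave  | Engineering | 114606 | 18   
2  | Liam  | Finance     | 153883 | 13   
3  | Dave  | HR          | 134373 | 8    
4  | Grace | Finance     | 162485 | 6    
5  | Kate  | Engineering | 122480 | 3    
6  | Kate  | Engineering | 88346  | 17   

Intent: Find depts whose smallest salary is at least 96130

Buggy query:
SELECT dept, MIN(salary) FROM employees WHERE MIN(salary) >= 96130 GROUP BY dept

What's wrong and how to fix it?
Bug: Aggregates like MIN are computed per group after WHERE runs

Fix: Use HAVING for the per-group MIN condition

Corrected query:
SELECT dept, MIN(salary) FROM employees GROUP BY dept HAVING MIN(salary) >= 96130

Result:
dept    | MIN(salary)
--------+------------
Finance | 153883     
HR      | 134373     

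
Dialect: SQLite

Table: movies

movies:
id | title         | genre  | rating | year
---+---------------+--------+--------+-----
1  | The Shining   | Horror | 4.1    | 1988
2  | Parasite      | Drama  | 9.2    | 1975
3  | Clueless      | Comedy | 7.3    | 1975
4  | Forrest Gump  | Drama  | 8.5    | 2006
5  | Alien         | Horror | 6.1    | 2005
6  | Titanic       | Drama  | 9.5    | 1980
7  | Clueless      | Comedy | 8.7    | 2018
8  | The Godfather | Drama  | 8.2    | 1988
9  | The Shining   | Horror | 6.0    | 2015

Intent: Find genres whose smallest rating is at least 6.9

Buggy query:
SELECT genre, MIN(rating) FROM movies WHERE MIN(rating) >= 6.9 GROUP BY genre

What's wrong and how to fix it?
Bug: Aggregates like MIN are computed per group after WHERE runs

Fix: Replace WHERE with HAVING after the GROUP BY

Corrected query:
SELECT genre, MIN(rating) FROM movies GROUP BY genre HAVING MIN(rating) >= 6.9

Result:
genre  | MIN(rating)
-------+------------
Comedy | 7.3        
Drama  | 8.2        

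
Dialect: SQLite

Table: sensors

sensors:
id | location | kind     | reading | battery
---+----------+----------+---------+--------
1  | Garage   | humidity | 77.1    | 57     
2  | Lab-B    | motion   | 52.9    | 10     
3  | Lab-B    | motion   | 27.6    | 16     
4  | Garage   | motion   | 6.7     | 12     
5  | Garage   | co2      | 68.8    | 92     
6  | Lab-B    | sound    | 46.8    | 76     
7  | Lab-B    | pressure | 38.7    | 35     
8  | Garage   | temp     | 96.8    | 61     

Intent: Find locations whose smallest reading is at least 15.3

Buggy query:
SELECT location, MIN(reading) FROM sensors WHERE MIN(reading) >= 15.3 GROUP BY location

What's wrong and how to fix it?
Bug: Aggregates like MIN are computed per group after WHERE runs

Fix: Use HAVING for the per-group MIN condition

Corrected query:
SELECT location, MIN(reading) FROM sensors GROUP BY location HAVING MIN(reading) >= 15.3

Result:
location | MIN(reading)
---------+-------------
Lab-B    | 27.6        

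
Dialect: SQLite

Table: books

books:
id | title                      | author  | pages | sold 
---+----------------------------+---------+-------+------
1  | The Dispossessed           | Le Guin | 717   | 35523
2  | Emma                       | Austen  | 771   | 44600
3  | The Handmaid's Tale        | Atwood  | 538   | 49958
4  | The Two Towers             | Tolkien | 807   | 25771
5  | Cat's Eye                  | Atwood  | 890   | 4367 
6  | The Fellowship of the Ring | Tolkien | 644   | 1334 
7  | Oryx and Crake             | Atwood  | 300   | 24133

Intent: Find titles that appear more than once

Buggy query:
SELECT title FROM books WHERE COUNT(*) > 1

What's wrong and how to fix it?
Bug: WHERE can't reference COUNT(*); aggregates are computed after WHERE

Fix: GROUP BY title, then filter groups with HAVING COUNT(*) > 1

Corrected query:
SELECT title FROM books GROUP BY title HAVING COUNT(*) > 1

Result:
(no rows)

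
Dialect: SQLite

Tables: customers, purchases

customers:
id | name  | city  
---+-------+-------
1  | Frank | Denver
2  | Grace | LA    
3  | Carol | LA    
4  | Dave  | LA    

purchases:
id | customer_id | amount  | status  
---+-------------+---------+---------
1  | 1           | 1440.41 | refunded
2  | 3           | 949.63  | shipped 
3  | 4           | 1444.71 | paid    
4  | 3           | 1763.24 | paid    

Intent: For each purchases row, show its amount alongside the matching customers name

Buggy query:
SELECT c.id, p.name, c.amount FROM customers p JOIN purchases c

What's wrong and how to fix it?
Bug: JOIN with no ON clause produces a cartesian product; every purchases row pairs with every customers row

Fix: Add ON c.customer_id = p.id to the JOIN

Corrected query:
SELECT c.id, p.name, c.amount FROM customers p JOIN purchases c ON c.customer_id = p.id

Result:
id | name  | amount 
---+-------+--------
1  | Frank | 1440.41
2  | Carol | 949.63 
3  | Dave  | 1444.71
4  | Carol | 1763.24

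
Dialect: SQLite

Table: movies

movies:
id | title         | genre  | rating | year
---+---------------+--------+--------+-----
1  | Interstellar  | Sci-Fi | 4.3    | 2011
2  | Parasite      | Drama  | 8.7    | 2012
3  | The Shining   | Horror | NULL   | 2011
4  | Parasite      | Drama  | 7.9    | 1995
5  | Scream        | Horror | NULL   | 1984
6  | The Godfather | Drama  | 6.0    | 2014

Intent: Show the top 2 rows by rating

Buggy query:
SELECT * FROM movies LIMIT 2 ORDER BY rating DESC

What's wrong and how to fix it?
Bug: ORDER BY cannot follow LIMIT; LIMIT is the final clause

Fix: Swap the clauses: ORDER BY first, then LIMIT

Corrected query:
SELECT * FROM movies ORDER BY rating DESC LIMIT 2

Result:
id | title    | genre | rating | year
---+----------+-------+--------+-----
2  | Parasite | Drama | 8.7    | 2012
4  | Parasite | Drama | 7.9    | 1995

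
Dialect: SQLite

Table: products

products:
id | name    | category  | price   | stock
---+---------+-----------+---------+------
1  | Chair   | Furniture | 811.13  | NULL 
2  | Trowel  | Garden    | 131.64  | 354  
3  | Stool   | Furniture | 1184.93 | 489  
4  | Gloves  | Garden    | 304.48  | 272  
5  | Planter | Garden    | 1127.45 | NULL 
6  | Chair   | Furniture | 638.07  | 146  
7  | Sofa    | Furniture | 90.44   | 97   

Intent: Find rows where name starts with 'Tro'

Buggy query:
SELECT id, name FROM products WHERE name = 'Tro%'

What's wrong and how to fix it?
Bug: '=' compares the literal string including the % character; pattern matching needs LIKE

Fix: Replace '=' with LIKE so 'Tro%' is treated as a pattern

Corrected query:
SELECT id, name FROM products WHERE name LIKE 'Tro%'

Result:
id | name  
---+-------
2  | Trowel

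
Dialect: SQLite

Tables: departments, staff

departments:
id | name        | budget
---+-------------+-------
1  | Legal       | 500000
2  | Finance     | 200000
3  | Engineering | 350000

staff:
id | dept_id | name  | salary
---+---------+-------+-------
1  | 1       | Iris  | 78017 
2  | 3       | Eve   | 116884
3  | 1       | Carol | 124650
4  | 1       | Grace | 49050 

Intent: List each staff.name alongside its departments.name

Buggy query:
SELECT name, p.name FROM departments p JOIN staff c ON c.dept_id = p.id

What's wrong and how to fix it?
Bug: 'name' exists in both joined tables, so the database can't tell which one is meant

Fix: Prefix ambiguous columns with the table alias

Corrected query:
SELECT c.name, p.name FROM departments p JOIN staff c ON c.dept_id = p.id

Result:
name  | name       
------+------------
Iris  | Legal      
Eve   | Engineering
Carol | Legal      
Grace | Legal      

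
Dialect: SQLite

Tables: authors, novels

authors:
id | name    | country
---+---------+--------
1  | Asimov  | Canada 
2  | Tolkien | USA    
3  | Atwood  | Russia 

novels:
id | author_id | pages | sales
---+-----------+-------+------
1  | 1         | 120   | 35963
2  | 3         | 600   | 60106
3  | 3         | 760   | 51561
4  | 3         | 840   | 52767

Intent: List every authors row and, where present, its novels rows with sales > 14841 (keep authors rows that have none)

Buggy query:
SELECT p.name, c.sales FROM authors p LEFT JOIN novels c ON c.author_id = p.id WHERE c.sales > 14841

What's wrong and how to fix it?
Bug: Filtering c.sales in WHERE discards the NULL rows produced by LEFT JOIN, turning it into an inner join

Fix: Move the right-table condition into the ON clause so unmatched parents are kept

Corrected query:
SELECT p.name, c.sales FROM authors p LEFT JOIN novels c ON c.author_id = p.id AND c.sales > 14841

Result:
name    | sales
--------+------
Asimov  | 35963
Tolkien | NULL 
Atwood  | 51561
Atwood  | 52767
Atwood  | 60106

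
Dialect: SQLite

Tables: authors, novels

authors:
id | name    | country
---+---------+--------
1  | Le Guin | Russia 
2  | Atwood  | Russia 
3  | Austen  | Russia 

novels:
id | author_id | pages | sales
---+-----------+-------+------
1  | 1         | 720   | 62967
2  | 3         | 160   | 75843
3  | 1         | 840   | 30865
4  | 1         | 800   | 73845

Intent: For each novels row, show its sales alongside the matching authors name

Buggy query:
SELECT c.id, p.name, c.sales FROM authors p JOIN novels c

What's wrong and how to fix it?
Bug: JOIN with no ON clause produces a cartesian product; every novels row pairs with every authors row

Fix: Specify the join condition linking the foreign key to the parent id

Corrected query:
SELECT c.id, p.name, c.sales FROM authors p JOIN novels c ON c.author_id = p.id

Result:
id | name    | sales
---+---------+------
1  | Le Guin | 62967
2  | Austen  | 75843
3  | Le Guin | 30865
4  | Le Guin | 73845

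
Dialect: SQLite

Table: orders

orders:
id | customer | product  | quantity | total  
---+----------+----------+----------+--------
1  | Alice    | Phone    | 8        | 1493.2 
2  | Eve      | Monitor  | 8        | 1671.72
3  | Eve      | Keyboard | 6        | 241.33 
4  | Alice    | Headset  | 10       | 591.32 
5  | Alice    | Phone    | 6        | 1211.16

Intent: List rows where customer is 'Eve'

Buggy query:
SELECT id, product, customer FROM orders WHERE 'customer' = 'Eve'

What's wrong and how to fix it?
Bug: 'customer' in single quotes is a string literal, not the column; the comparison is literal-vs-literal and never true

Fix: Reference the column as customer without single quotes

Corrected query:
SELECT id, product, customer FROM orders WHERE customer = 'Eve'

Result:
id | product  | customer
---+----------+---------
2  | Monitor  | Eve     
3  | Keyboard | Eve     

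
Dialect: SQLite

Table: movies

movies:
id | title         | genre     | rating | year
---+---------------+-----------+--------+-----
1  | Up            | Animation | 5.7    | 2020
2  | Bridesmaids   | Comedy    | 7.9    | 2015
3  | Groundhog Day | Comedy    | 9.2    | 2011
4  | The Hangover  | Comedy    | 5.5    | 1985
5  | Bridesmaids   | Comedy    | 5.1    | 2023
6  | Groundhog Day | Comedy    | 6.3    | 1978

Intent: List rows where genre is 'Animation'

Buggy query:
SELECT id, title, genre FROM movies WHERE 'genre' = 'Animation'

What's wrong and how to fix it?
Bug: Single quotes denote string literals in SQL; the column name is being compared as a constant string

Fix: Remove the quotes around the column name (or use double quotes for an identifier)

Corrected query:
SELECT id, title, genre FROM movies WHERE genre = 'Animation'

Result:
id | title | genre    
---+-------+----------
1  | Up    | Animation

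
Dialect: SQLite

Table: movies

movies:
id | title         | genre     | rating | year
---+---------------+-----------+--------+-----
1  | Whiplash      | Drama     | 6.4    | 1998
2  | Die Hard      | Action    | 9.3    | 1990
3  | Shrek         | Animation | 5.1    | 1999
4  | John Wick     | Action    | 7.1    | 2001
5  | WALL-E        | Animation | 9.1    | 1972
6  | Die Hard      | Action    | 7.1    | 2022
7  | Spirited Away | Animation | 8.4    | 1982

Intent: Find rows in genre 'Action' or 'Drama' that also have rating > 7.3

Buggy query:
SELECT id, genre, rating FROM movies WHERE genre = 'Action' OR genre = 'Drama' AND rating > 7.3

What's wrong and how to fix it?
Bug: Without parentheses, AND is evaluated before OR, so the rating filter only applies to the 'Drama' branch

Fix: Add parentheses around the OR so the AND applies to both alternatives

Corrected query:
SELECT id, genre, rating FROM movies WHERE (genre = 'Action' OR genre = 'Drama') AND rating > 7.3

Result:
id | genre  | rating
---+--------+-------
2  | Action | 9.3   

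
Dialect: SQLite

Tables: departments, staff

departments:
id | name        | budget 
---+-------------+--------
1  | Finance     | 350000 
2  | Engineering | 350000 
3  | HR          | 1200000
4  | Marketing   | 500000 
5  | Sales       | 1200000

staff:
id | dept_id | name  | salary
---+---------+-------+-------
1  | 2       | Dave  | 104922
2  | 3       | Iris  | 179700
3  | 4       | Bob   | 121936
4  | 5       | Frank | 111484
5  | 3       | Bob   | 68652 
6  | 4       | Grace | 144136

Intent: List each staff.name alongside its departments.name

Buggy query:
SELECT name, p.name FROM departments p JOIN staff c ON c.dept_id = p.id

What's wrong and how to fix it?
Bug: Both tables have a 'name' column; the unqualified reference is ambiguous

Fix: Prefix ambiguous columns with the table alias

Corrected query:
SELECT c.name, p.name FROM departments p JOIN staff c ON c.dept_id = p.id

Result:
name  | name       
------+------------
Dave  | Engineering
Iris  | HR         
Bob   | Marketing  
Frank | Sales      
Bob   | HR         
Grace | Marketing  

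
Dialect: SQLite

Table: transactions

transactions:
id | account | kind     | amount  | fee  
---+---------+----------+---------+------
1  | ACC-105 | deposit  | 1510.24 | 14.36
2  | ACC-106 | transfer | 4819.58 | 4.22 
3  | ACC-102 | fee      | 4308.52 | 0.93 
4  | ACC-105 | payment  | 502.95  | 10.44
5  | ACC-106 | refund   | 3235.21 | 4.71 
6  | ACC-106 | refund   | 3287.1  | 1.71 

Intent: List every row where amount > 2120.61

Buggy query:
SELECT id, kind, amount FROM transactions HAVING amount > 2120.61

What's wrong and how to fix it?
Bug: HAVING filters the output of aggregation, but this query has no GROUP BY and no aggregate functions, so SQLite rejects it (HAVING clause on a non-aggregate query); the condition here is per row

Fix: Use WHERE for row-level filtering

Corrected query:
SELECT id, kind, amount FROM transactions WHERE amount > 2120.61

Result:
id | kind     | amount 
---+----------+--------
2  | transfer | 4819.58
3  | fee      | 4308.52
5  | refund   | 3235.21
6  | refund   | 3287.1 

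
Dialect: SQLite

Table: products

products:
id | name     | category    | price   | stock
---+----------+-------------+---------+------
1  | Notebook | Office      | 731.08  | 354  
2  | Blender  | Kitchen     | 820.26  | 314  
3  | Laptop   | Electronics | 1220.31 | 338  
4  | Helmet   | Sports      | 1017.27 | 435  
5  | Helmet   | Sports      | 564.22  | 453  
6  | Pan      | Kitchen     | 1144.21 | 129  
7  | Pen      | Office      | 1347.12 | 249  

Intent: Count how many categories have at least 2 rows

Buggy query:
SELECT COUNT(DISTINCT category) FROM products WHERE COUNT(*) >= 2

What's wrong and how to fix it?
Bug: COUNT(*) cannot appear in WHERE; the per-group count doesn't exist yet

Fix: Group first with HAVING COUNT(*) >= 2, then COUNT the resulting groups

Corrected query:
SELECT COUNT(*) FROM (SELECT category FROM products GROUP BY category HAVING COUNT(*) >= 2)

Result:
COUNT(*)
--------
3       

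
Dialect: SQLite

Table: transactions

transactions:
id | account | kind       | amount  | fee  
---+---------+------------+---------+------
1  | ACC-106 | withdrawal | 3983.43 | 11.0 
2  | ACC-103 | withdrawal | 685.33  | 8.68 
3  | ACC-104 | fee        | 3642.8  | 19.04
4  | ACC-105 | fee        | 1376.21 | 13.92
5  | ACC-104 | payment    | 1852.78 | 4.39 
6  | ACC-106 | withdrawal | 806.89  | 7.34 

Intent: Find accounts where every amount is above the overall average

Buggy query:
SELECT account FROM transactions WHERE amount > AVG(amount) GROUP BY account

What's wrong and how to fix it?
Bug: WHERE evaluates per row before aggregation, so AVG() is unavailable

Fix: Use a subquery for AVG and a HAVING MIN(...) filter so the condition holds for every row in the group

Corrected query:
SELECT account FROM transactions GROUP BY account HAVING MIN(amount) > (SELECT AVG(amount) FROM transactions)

Result:
(no rows)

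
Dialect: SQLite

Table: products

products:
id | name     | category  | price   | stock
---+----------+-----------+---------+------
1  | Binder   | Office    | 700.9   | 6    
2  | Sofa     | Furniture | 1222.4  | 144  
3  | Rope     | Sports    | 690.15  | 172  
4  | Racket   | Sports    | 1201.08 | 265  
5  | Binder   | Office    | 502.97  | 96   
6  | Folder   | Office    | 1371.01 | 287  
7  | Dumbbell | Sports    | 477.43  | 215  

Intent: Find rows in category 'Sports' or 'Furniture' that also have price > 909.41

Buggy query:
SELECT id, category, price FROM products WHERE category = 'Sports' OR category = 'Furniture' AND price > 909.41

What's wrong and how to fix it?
Bug: AND binds tighter than OR, so this parses as category = 'Sports' OR (category = 'Furniture' AND price > 909.41)

Fix: Add parentheses around the OR so the AND applies to both alternatives

Corrected query:
SELECT id, category, price FROM products WHERE (category = 'Sports' OR category = 'Furniture') AND price > 909.41

Result:
id | category  | price  
---+-----------+--------
2  | Furniture | 1222.4 
4  | Sports    | 1201.08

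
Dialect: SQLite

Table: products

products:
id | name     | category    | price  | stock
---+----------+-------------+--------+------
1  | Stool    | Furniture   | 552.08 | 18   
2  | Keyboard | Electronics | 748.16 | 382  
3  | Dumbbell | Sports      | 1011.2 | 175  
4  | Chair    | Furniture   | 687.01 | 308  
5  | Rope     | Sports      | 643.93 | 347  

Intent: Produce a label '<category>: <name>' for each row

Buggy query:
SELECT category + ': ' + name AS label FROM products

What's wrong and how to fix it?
Bug: '+' is numeric addition; on text columns SQLite converts them to 0 instead of concatenating

Fix: Use the || operator for string concatenation

Corrected query:
SELECT category || ': ' || name AS label FROM products

Result:
label                
---------------------
Furniture: Stool     
Electronics: Keyboard
Sports: Dumbbell     
Furniture: Chair     
Sports: Rope         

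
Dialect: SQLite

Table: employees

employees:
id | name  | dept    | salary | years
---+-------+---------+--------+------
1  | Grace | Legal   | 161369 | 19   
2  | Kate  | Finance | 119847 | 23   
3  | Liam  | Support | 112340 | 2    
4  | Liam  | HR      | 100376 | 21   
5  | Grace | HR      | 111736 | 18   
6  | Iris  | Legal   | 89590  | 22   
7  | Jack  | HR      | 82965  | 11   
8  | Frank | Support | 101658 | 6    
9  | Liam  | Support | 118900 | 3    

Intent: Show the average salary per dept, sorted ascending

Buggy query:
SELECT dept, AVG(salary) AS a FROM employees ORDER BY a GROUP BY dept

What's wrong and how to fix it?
Bug: GROUP BY must precede ORDER BY

Fix: Reorder: SELECT … FROM … GROUP BY … ORDER BY …

Corrected query:
SELECT dept, AVG(salary) AS a FROM employees GROUP BY dept ORDER BY a

Result:
dept    | a       
--------+---------
HR      | 98359   
Support | 110966  
Finance | 119847  
Legal   | 125479.5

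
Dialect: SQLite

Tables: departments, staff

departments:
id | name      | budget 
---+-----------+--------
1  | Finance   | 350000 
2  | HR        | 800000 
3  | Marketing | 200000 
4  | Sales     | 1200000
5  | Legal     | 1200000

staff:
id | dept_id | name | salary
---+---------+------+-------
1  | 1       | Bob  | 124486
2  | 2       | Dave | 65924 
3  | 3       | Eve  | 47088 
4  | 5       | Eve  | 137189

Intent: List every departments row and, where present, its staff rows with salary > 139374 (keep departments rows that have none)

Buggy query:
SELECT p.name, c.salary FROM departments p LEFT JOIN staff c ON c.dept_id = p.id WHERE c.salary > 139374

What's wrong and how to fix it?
Bug: A WHERE condition on the right-hand table after LEFT JOIN drops unmatched parents

Fix: Move the right-table condition into the ON clause so unmatched parents are kept

Corrected query:
SELECT p.name, c.salary FROM departments p LEFT JOIN staff c ON c.dept_id = p.id AND c.salary > 139374

Result:
name      | salary
----------+-------
Finance   | NULL  
HR        | NULL  
Marketing | NULL  
Sales     | NULL  
Legal     | NULL  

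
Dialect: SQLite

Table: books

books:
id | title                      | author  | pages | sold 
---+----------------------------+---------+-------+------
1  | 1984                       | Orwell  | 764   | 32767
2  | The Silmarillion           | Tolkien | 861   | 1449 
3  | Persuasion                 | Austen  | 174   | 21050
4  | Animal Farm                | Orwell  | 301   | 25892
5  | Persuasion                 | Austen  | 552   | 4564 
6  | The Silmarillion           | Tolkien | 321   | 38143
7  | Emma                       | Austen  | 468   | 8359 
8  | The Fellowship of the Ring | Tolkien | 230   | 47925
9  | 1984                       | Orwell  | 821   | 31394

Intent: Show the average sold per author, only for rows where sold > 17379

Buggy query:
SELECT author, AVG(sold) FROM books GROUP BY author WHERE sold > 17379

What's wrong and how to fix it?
Bug: WHERE cannot follow GROUP BY

Fix: Move the WHERE clause before GROUP BY

Corrected query:
SELECT author, AVG(sold) FROM books WHERE sold > 17379 GROUP BY author

Result:
author  | AVG(sold)   
--------+-------------
Austen  | 21050       
Orwell  | 30017.666667
Tolkien | 43034       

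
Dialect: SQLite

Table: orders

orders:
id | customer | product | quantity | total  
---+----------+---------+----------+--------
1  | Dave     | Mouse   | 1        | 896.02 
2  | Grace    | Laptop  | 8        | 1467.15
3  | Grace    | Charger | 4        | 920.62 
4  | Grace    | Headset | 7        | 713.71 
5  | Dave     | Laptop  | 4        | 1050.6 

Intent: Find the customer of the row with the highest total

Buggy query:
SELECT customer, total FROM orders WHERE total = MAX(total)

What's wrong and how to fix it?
Bug: MAX(total) is an aggregate and cannot be used directly in WHERE

Fix: Use a subquery: WHERE total = (SELECT MAX(total) FROM orders)

Corrected query:
SELECT customer, total FROM orders WHERE total = (SELECT MAX(total) FROM orders)

Result:
customer | total  
---------+--------
Grace    | 1467.15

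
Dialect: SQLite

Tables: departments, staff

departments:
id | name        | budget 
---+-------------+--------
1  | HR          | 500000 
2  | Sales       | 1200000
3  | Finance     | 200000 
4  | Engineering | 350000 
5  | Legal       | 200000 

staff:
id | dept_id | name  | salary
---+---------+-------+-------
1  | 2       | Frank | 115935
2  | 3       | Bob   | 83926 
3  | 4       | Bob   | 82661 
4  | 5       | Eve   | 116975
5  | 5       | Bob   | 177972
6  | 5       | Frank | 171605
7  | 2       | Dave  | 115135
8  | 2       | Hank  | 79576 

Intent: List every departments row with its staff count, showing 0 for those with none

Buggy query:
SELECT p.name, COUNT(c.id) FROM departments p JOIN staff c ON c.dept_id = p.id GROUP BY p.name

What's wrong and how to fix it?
Bug: An inner join excludes parents with zero children

Fix: Use LEFT JOIN so parents without children still appear (COUNT(c.id) gives 0)

Corrected query:
SELECT p.name, COUNT(c.id) FROM departments p LEFT JOIN staff c ON c.dept_id = p.id GROUP BY p.name

Result:
name        | COUNT(c.id)
------------+------------
Engineering | 1          
Finance     | 1          
HR          | 0          
Legal       | 3          
Sales       | 3          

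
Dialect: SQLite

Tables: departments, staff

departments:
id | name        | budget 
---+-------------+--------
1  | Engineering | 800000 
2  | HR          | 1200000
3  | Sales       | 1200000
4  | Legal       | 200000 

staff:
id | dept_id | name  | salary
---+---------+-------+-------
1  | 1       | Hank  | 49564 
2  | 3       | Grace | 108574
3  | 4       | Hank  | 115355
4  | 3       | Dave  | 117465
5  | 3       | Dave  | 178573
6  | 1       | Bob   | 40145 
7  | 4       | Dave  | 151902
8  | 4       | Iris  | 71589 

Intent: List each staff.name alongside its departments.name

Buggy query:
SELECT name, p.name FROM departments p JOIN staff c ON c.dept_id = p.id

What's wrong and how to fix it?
Bug: 'name' exists in both joined tables, so the database can't tell which one is meant

Fix: Qualify the column with its table alias (c.name)

Corrected query:
SELECT c.name, p.name FROM departments p JOIN staff c ON c.dept_id = p.id

Result:
name  | name       
------+------------
Hank  | Engineering
Grace | Sales      
Hank  | Legal      
Dave  | Sales      
Dave  | Sales      
Bob   | Engineering
Dave  | Legal      
Iris  | Legal      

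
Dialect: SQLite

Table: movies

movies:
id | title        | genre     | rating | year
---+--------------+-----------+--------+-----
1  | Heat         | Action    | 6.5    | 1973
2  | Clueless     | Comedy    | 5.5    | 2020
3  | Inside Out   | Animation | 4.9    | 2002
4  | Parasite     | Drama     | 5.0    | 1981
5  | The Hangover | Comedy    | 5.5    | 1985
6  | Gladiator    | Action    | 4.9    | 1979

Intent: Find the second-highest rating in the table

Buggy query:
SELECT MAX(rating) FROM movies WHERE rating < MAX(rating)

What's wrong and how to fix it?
Bug: MAX(rating) on the right of the comparison is an aggregate-in-WHERE error

Fix: Put the inner MAX in a scalar subquery

Corrected query:
SELECT MAX(rating) FROM movies WHERE rating < (SELECT MAX(rating) FROM movies)

Result:
MAX(rating)
-----------
5.5        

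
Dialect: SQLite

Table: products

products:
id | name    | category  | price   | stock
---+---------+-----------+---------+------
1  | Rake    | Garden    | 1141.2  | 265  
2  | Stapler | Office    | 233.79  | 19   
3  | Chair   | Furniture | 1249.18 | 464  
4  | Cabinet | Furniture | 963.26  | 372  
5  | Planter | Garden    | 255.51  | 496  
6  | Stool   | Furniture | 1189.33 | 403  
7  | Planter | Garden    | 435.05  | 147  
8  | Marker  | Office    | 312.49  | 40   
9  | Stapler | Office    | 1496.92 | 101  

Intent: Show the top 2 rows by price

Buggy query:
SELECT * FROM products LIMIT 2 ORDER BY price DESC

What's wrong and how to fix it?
Bug: ORDER BY cannot follow LIMIT; LIMIT is the final clause

Fix: Swap the clauses: ORDER BY first, then LIMIT

Corrected query:
SELECT * FROM products ORDER BY price DESC LIMIT 2

Result:
id | name    | category  | price   | stock
---+---------+-----------+---------+------
9  | Stapler | Office    | 1496.92 | 101  
3  | Chair   | Furniture | 1249.18 | 464  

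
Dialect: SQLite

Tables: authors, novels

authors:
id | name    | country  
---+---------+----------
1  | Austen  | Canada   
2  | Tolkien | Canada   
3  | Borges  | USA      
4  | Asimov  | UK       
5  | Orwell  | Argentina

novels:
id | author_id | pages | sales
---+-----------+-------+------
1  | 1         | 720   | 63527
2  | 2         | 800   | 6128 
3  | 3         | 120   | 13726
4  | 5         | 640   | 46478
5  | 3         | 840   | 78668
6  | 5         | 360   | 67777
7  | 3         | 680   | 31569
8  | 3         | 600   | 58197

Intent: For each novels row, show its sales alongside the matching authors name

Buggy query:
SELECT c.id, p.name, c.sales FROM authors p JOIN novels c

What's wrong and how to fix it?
Bug: Missing join condition: each novels row is matched to all authors rows instead of just its own

Fix: Specify the join condition linking the foreign key to the parent id

Corrected query:
SELECT c.id, p.name, c.sales FROM authors p JOIN novels c ON c.author_id = p.id

Result:
id | name    | sales
---+---------+------
1  | Austen  | 63527
2  | Tolkien | 6128 
3  | Borges  | 13726
4  | Orwell  | 46478
5  | Borges  | 78668
6  | Orwell  | 67777
7  | Borges  | 31569
8  | Borges  | 58197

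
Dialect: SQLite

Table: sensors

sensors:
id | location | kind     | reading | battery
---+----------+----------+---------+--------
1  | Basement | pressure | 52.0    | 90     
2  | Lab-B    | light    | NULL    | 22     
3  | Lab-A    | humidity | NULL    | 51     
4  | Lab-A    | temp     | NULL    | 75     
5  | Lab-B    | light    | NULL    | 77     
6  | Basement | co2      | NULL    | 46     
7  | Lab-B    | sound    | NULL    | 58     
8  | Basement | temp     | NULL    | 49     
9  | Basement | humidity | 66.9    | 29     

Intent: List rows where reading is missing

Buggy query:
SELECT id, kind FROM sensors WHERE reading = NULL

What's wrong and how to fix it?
Bug: '= NULL' is always unknown in SQL three-valued logic, so no rows match

Fix: Use IS NULL to test for NULL

Corrected query:
SELECT id, kind FROM sensors WHERE reading IS NULL

Result:
id | kind    
---+---------
2  | light   
3  | humidity
4  | temp    
5  | light   
6  | co2     
7  | sound   
8  | temp    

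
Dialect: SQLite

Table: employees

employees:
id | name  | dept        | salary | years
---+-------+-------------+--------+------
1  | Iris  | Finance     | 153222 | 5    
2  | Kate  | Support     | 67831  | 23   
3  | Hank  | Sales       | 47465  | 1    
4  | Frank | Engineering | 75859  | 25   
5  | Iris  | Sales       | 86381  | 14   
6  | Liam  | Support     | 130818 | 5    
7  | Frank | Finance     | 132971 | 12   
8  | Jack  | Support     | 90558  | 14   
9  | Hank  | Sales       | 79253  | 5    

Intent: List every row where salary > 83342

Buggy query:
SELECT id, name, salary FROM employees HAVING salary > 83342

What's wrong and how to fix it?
Bug: HAVING filters the output of aggregation, but this query has no GROUP BY and no aggregate functions, so SQLite rejects it (HAVING clause on a non-aggregate query); the condition here is per row

Fix: Use WHERE for row-level filtering

Corrected query:
SELECT id, name, salary FROM employees WHERE salary > 83342

Result:
id | name  | salary
---+-------+-------
1  | Iris  | 153222
5  | Iris  | 86381 
6  | Liam  | 130818
7  | Frank | 132971
8  | Jack  | 90558 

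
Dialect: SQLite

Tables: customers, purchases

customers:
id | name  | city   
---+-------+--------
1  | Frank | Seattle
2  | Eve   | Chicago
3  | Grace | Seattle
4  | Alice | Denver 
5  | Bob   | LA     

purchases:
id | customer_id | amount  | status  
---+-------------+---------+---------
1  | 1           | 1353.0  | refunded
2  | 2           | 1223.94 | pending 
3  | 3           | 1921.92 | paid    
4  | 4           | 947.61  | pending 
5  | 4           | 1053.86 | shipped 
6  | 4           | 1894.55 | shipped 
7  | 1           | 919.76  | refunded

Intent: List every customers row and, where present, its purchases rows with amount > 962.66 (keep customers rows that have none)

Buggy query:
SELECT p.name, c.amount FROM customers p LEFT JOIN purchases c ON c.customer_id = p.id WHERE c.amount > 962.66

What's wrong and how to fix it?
Bug: Filtering c.amount in WHERE discards the NULL rows produced by LEFT JOIN, turning it into an inner join

Fix: Move the right-table condition into the ON clause so unmatched parents are kept

Corrected query:
SELECT p.name, c.amount FROM customers p LEFT JOIN purchases c ON c.customer_id = p.id AND c.amount > 962.66

Result:
name  | amount 
------+--------
Frank | 1353   
Eve   | 1223.94
Grace | 1921.92
Alice | 1053.86
Alice | 1894.55
Bob   | NULL   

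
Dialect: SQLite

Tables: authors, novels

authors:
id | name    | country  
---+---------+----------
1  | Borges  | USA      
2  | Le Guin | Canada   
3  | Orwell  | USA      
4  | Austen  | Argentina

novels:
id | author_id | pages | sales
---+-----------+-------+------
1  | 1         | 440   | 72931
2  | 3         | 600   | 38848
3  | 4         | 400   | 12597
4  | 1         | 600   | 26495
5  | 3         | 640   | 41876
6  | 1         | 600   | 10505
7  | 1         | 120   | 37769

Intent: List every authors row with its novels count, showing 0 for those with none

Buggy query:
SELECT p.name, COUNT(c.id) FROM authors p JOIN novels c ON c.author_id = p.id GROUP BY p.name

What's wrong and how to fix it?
Bug: An inner join excludes parents with zero children

Fix: Use LEFT JOIN so parents without children still appear (COUNT(c.id) gives 0)

Corrected query:
SELECT p.name, COUNT(c.id) FROM authors p LEFT JOIN novels c ON c.author_id = p.id GROUP BY p.name

Result:
name    | COUNT(c.id)
--------+------------
Austen  | 1          
Borges  | 4          
Le Guin | 0          
Orwell  | 2          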